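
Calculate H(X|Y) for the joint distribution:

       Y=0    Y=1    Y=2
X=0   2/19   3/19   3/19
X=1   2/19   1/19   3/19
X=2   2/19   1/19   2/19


H(X|Y) = Σ_y p(y) H(X|Y=y)
  p(Y=0) = 6/19, H(X|Y=0) = 1.5850
  p(Y=1) = 5/19, H(X|Y=1) = 1.3710
  p(Y=2) = 8/19, H(X|Y=2) = 1.5613
H(X|Y) = 0.3158×1.5850 + 0.2632×1.3710 + 0.4211×1.5613 = 1.5187 bits


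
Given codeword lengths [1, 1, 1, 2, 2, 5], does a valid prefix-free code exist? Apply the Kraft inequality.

Kraft inequality: Σ 2^(-l_i) ≤ 1 for prefix-free code
Calculating: 2^(-1) + 2^(-1) + 2^(-1) + 2^(-2) + 2^(-2) + 2^(-5)
= 0.5 + 0.5 + 0.5 + 0.25 + 0.25 + 0.03125
= 2.0312
Since 2.0312 > 1, prefix-free code does not exist


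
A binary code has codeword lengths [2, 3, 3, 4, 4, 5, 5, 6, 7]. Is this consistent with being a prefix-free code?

Kraft inequality: Σ 2^(-l_i) ≤ 1 for prefix-free code
Calculating: 2^(-2) + 2^(-3) + 2^(-3) + 2^(-4) + 2^(-4) + 2^(-5) + 2^(-5) + 2^(-6) + 2^(-7)
= 0.25 + 0.125 + 0.125 + 0.0625 + 0.0625 + 0.03125 + 0.03125 + 0.015625 + 0.0078125
= 0.7109
Since 0.7109 ≤ 1, prefix-free code exists


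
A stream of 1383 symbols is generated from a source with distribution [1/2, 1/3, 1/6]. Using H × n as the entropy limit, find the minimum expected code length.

Entropy H = 1.4591 bits/symbol
Minimum bits = H × n = 1.4591 × 1383
= 2018.00 bits


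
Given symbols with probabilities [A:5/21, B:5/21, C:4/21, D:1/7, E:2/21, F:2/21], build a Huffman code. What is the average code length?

Huffman tree construction:
Combine smallest probabilities repeatedly
Resulting codes:
  A: 01 (length 2)
  B: 10 (length 2)
  C: 111 (length 3)
  D: 110 (length 3)
  E: 000 (length 3)
  F: 001 (length 3)
Average length = Σ p(s) × length(s) = 2.5238 bits


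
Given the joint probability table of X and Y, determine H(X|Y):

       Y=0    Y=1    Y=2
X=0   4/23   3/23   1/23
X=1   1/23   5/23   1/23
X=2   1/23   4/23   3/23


H(X|Y) = Σ_y p(y) H(X|Y=y)
  p(Y=0) = 6/23, H(X|Y=0) = 1.2516
  p(Y=1) = 12/23, H(X|Y=1) = 1.5546
  p(Y=2) = 5/23, H(X|Y=2) = 1.3710
H(X|Y) = 0.2609×1.2516 + 0.5217×1.5546 + 0.2174×1.3710 = 1.4356 bits


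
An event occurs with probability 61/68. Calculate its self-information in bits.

Information content I(x) = -log₂(p(x))
I = -log₂(61/68) = -log₂(0.8971)
I = 0.1567 bits


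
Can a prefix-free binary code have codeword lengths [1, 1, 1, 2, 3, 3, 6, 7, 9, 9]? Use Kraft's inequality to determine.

Kraft inequality: Σ 2^(-l_i) ≤ 1 for prefix-free code
Calculating: 2^(-1) + 2^(-1) + 2^(-1) + 2^(-2) + 2^(-3) + 2^(-3) + 2^(-6) + 2^(-7) + 2^(-9) + 2^(-9)
= 0.5 + 0.5 + 0.5 + 0.25 + 0.125 + 0.125 + 0.015625 + 0.0078125 + 0.001953125 + 0.001953125
= 2.0273
Since 2.0273 > 1, prefix-free code does not exist


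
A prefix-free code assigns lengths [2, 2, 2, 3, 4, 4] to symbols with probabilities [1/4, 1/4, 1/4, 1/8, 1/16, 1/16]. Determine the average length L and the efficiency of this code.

Average length L = Σ p_i × l_i = 2.3750 bits
Entropy H = 2.3750 bits
Efficiency η = H/L × 100% = 100.00%


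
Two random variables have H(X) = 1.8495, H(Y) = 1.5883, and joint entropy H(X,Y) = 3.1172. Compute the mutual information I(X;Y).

I(X;Y) = H(X) + H(Y) - H(X,Y)
I(X;Y) = 1.8495 + 1.5883 - 3.1172 = 0.3206 bits


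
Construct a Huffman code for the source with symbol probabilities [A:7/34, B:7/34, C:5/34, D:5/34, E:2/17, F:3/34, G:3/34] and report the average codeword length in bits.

Huffman tree construction:
Combine smallest probabilities repeatedly
Resulting codes:
  A: 00 (length 2)
  B: 01 (length 2)
  C: 101 (length 3)
  D: 110 (length 3)
  E: 100 (length 3)
  F: 1110 (length 4)
  G: 1111 (length 4)
Average length = Σ p(s) × length(s) = 2.7647 bits


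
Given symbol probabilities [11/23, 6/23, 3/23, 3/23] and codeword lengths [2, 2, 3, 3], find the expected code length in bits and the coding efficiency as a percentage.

Average length L = Σ p_i × l_i = 2.2609 bits
Entropy H = 1.7812 bits
Efficiency η = H/L × 100% = 78.79%


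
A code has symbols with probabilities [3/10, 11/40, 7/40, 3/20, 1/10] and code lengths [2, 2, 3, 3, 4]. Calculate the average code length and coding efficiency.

Average length L = Σ p_i × l_i = 2.5250 bits
Entropy H = 2.2161 bits
Efficiency η = H/L × 100% = 87.76%


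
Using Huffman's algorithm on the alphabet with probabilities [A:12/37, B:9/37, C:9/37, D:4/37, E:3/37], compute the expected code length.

Huffman tree construction:
Combine smallest probabilities repeatedly
Resulting codes:
  A: 11 (length 2)
  B: 01 (length 2)
  C: 10 (length 2)
  D: 001 (length 3)
  E: 000 (length 3)
Average length = Σ p(s) × length(s) = 2.1892 bits


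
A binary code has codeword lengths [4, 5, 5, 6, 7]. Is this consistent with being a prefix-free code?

Kraft inequality: Σ 2^(-l_i) ≤ 1 for prefix-free code
Calculating: 2^(-4) + 2^(-5) + 2^(-5) + 2^(-6) + 2^(-7)
= 0.0625 + 0.03125 + 0.03125 + 0.015625 + 0.0078125
= 0.1484
Since 0.1484 ≤ 1, prefix-free code exists


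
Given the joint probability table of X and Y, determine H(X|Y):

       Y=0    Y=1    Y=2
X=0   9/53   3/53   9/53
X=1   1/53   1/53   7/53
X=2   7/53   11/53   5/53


H(X|Y) = Σ_y p(y) H(X|Y=y)
  p(Y=0) = 17/53, H(X|Y=0) = 1.2533
  p(Y=1) = 15/53, H(X|Y=1) = 1.0530
  p(Y=2) = 21/53, H(X|Y=2) = 1.5452
H(X|Y) = 0.3208×1.2533 + 0.2830×1.0530 + 0.3962×1.5452 = 1.3122 bits


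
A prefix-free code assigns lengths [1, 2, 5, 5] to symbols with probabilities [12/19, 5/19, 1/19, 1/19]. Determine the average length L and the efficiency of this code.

Average length L = Σ p_i × l_i = 1.6842 bits
Entropy H = 1.3727 bits
Efficiency η = H/L × 100% = 81.50%


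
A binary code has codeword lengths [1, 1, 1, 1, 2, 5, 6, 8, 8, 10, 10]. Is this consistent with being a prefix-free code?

Kraft inequality: Σ 2^(-l_i) ≤ 1 for prefix-free code
Calculating: 2^(-1) + 2^(-1) + 2^(-1) + 2^(-1) + 2^(-2) + 2^(-5) + 2^(-6) + 2^(-8) + 2^(-8) + 2^(-10) + 2^(-10)
= 0.5 + 0.5 + 0.5 + 0.5 + 0.25 + 0.03125 + 0.015625 + 0.00390625 + 0.00390625 + 0.0009765625 + 0.0009765625
= 2.3066
Since 2.3066 > 1, prefix-free code does not exist


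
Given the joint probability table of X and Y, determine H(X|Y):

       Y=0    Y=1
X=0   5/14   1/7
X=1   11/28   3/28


H(X|Y) = Σ_y p(y) H(X|Y=y)
  p(Y=0) = 3/4, H(X|Y=0) = 0.9984
  p(Y=1) = 1/4, H(X|Y=1) = 0.9852
H(X|Y) = 0.7500×0.9984 + 0.2500×0.9852 = 0.9951 bits


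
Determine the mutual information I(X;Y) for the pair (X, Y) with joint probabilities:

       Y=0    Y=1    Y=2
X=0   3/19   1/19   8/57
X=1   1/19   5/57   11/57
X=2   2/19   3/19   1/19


H(X) = 1.5836, H(Y) = 1.5758, H(X,Y) = 3.0172
I(X;Y) = H(X) + H(Y) - H(X,Y) = 0.1423 bits


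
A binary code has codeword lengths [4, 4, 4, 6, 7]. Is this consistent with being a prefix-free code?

Kraft inequality: Σ 2^(-l_i) ≤ 1 for prefix-free code
Calculating: 2^(-4) + 2^(-4) + 2^(-4) + 2^(-6) + 2^(-7)
= 0.0625 + 0.0625 + 0.0625 + 0.015625 + 0.0078125
= 0.2109
Since 0.2109 ≤ 1, prefix-free code exists


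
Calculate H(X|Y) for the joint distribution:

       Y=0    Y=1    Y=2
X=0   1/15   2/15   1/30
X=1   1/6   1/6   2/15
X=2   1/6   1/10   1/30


H(X|Y) = Σ_y p(y) H(X|Y=y)
  p(Y=0) = 2/5, H(X|Y=0) = 1.4834
  p(Y=1) = 2/5, H(X|Y=1) = 1.5546
  p(Y=2) = 1/5, H(X|Y=2) = 1.2516
H(X|Y) = 0.4000×1.4834 + 0.4000×1.5546 + 0.2000×1.2516 = 1.4655 bits


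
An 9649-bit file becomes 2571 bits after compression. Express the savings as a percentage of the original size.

Space savings = (1 - Compressed/Original) × 100%
= (1 - 2571/9649) × 100%
= 73.35%


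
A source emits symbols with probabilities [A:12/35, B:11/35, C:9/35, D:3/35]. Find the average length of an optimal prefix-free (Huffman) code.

Huffman tree construction:
Combine smallest probabilities repeatedly
Resulting codes:
  A: 11 (length 2)
  B: 10 (length 2)
  C: 01 (length 2)
  D: 00 (length 2)
Average length = Σ p(s) × length(s) = 2.0000 bits


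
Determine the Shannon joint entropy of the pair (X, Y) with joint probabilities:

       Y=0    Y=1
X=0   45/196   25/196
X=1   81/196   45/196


H(X,Y) = -Σ p(x,y) log₂ p(x,y)
  p(0,0)=45/196: -0.2296 × log₂(0.2296) = 0.4874
  p(0,1)=25/196: -0.1276 × log₂(0.1276) = 0.3789
  p(1,0)=81/196: -0.4133 × log₂(0.4133) = 0.5269
  p(1,1)=45/196: -0.2296 × log₂(0.2296) = 0.4874
H(X,Y) = 1.8806 bits


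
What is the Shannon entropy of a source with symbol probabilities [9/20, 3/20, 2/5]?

H(X) = -Σ p(x) log₂ p(x)
  -9/20 × log₂(9/20) = 0.5184
  -3/20 × log₂(3/20) = 0.4105
  -2/5 × log₂(2/5) = 0.5288
H(X) = 1.4577 bits


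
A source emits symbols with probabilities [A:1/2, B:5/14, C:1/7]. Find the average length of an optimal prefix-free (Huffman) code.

Huffman tree construction:
Combine smallest probabilities repeatedly
Resulting codes:
  A: 0 (length 1)
  B: 11 (length 2)
  C: 10 (length 2)
Average length = Σ p(s) × length(s) = 1.5000 bits


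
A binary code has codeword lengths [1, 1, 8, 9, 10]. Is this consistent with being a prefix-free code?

Kraft inequality: Σ 2^(-l_i) ≤ 1 for prefix-free code
Calculating: 2^(-1) + 2^(-1) + 2^(-8) + 2^(-9) + 2^(-10)
= 0.5 + 0.5 + 0.00390625 + 0.001953125 + 0.0009765625
= 1.0068
Since 1.0068 > 1, prefix-free code does not exist


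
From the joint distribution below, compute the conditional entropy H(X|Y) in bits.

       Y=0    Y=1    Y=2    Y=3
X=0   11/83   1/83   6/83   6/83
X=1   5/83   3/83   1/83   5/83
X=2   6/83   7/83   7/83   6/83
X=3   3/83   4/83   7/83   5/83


H(X|Y) = Σ_y p(y) H(X|Y=y)
  p(Y=0) = 25/83, H(X|Y=0) = 1.8467
  p(Y=1) = 15/83, H(X|Y=1) = 1.7465
  p(Y=2) = 21/83, H(X|Y=2) = 1.7822
  p(Y=3) = 22/83, H(X|Y=3) = 1.9940
H(X|Y) = 0.3012×1.8467 + 0.1807×1.7465 + 0.2530×1.7822 + 0.2651×1.9940 = 1.8513 bits


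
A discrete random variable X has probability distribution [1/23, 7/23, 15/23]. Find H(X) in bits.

H(X) = -Σ p(x) log₂ p(x)
  -1/23 × log₂(1/23) = 0.1967
  -7/23 × log₂(7/23) = 0.5223
  -15/23 × log₂(15/23) = 0.4022
H(X) = 1.1212 bits


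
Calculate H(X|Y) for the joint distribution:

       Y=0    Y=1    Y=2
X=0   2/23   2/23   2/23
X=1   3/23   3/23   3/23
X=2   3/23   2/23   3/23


H(X|Y) = Σ_y p(y) H(X|Y=y)
  p(Y=0) = 8/23, H(X|Y=0) = 1.5613
  p(Y=1) = 7/23, H(X|Y=1) = 1.5567
  p(Y=2) = 8/23, H(X|Y=2) = 1.5613
H(X|Y) = 0.3478×1.5613 + 0.3043×1.5567 + 0.3478×1.5613 = 1.5599 bits


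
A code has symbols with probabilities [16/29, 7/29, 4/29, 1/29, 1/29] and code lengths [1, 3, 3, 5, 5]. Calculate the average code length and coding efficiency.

Average length L = Σ p_i × l_i = 2.0345 bits
Entropy H = 1.6976 bits
Efficiency η = H/L × 100% = 83.44%


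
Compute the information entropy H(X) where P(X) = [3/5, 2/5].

H(X) = -Σ p(x) log₂ p(x)
  -3/5 × log₂(3/5) = 0.4422
  -2/5 × log₂(2/5) = 0.5288
H(X) = 0.9710 bits


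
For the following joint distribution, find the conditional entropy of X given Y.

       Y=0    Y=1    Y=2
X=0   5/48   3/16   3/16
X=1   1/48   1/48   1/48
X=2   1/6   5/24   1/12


H(X|Y) = Σ_y p(y) H(X|Y=y)
  p(Y=0) = 7/24, H(X|Y=0) = 1.2638
  p(Y=1) = 5/12, H(X|Y=1) = 1.2345
  p(Y=2) = 7/24, H(X|Y=2) = 1.1981
H(X|Y) = 0.2917×1.2638 + 0.4167×1.2345 + 0.2917×1.1981 = 1.2324 bits


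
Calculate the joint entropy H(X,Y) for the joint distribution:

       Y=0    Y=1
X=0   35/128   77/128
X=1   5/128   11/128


H(X,Y) = -Σ p(x,y) log₂ p(x,y)
  p(0,0)=35/128: -0.2734 × log₂(0.2734) = 0.5115
  p(0,1)=77/128: -0.6016 × log₂(0.6016) = 0.4411
  p(1,0)=5/128: -0.0391 × log₂(0.0391) = 0.1827
  p(1,1)=11/128: -0.0859 × log₂(0.0859) = 0.3043
H(X,Y) = 1.4396 bits


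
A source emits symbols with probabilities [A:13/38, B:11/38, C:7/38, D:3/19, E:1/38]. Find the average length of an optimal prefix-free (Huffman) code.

Huffman tree construction:
Combine smallest probabilities repeatedly
Resulting codes:
  A: 11 (length 2)
  B: 10 (length 2)
  C: 00 (length 2)
  D: 011 (length 3)
  E: 010 (length 3)
Average length = Σ p(s) × length(s) = 2.1842 bits


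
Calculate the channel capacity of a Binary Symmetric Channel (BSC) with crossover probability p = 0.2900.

For BSC with error probability p:
C = 1 - H(p) where H(p) is binary entropy
H(0.2900) = -0.2900 × log₂(0.2900) - 0.7100 × log₂(0.7100)
H(p) = 0.8687
C = 1 - 0.8687 = 0.1313 bits/use


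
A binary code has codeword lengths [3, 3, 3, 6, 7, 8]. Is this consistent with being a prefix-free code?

Kraft inequality: Σ 2^(-l_i) ≤ 1 for prefix-free code
Calculating: 2^(-3) + 2^(-3) + 2^(-3) + 2^(-6) + 2^(-7) + 2^(-8)
= 0.125 + 0.125 + 0.125 + 0.015625 + 0.0078125 + 0.00390625
= 0.4023
Since 0.4023 ≤ 1, prefix-free code exists


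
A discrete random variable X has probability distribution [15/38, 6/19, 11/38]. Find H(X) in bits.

H(X) = -Σ p(x) log₂ p(x)
  -15/38 × log₂(15/38) = 0.5294
  -6/19 × log₂(6/19) = 0.5251
  -11/38 × log₂(11/38) = 0.5177
H(X) = 1.5722 bits


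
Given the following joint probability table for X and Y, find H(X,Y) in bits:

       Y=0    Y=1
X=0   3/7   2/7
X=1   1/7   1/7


H(X,Y) = -Σ p(x,y) log₂ p(x,y)
  p(0,0)=3/7: -0.4286 × log₂(0.4286) = 0.5239
  p(0,1)=2/7: -0.2857 × log₂(0.2857) = 0.5164
  p(1,0)=1/7: -0.1429 × log₂(0.1429) = 0.4011
  p(1,1)=1/7: -0.1429 × log₂(0.1429) = 0.4011
H(X,Y) = 1.8424 bits


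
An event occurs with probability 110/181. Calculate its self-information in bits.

Information content I(x) = -log₂(p(x))
I = -log₂(110/181) = -log₂(0.6077)
I = 0.7185 bits


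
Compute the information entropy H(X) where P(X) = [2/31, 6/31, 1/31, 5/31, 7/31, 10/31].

H(X) = -Σ p(x) log₂ p(x)
  -2/31 × log₂(2/31) = 0.2551
  -6/31 × log₂(6/31) = 0.4586
  -1/31 × log₂(1/31) = 0.1598
  -5/31 × log₂(5/31) = 0.4246
  -7/31 × log₂(7/31) = 0.4848
  -10/31 × log₂(10/31) = 0.5265
H(X) = 2.3094 bits


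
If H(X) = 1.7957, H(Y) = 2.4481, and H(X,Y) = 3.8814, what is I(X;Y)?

I(X;Y) = H(X) + H(Y) - H(X,Y)
I(X;Y) = 1.7957 + 2.4481 - 3.8814 = 0.3624 bits


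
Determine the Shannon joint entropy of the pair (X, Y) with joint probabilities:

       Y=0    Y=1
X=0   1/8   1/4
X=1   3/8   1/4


H(X,Y) = -Σ p(x,y) log₂ p(x,y)
  p(0,0)=1/8: -0.1250 × log₂(0.1250) = 0.3750
  p(0,1)=1/4: -0.2500 × log₂(0.2500) = 0.5000
  p(1,0)=3/8: -0.3750 × log₂(0.3750) = 0.5306
  p(1,1)=1/4: -0.2500 × log₂(0.2500) = 0.5000
H(X,Y) = 1.9056 bits


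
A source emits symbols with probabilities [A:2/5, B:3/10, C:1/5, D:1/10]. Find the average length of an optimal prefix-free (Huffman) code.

Huffman tree construction:
Combine smallest probabilities repeatedly
Resulting codes:
  A: 0 (length 1)
  B: 10 (length 2)
  C: 111 (length 3)
  D: 110 (length 3)
Average length = Σ p(s) × length(s) = 1.9000 bits


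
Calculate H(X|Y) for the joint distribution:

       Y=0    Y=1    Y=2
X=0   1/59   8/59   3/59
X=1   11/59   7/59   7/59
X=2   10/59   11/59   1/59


H(X|Y) = Σ_y p(y) H(X|Y=y)
  p(Y=0) = 22/59, H(X|Y=0) = 1.2197
  p(Y=1) = 26/59, H(X|Y=1) = 1.5579
  p(Y=2) = 11/59, H(X|Y=2) = 1.2407
H(X|Y) = 0.3729×1.2197 + 0.4407×1.5579 + 0.1864×1.2407 = 1.3727 bits


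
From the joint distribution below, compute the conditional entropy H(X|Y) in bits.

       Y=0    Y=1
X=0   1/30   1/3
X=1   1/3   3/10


H(X|Y) = Σ_y p(y) H(X|Y=y)
  p(Y=0) = 11/30, H(X|Y=0) = 0.4395
  p(Y=1) = 19/30, H(X|Y=1) = 0.9980
H(X|Y) = 0.3667×0.4395 + 0.6333×0.9980 = 0.7932 bits


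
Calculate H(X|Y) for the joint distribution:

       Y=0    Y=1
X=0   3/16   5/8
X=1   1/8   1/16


H(X|Y) = Σ_y p(y) H(X|Y=y)
  p(Y=0) = 5/16, H(X|Y=0) = 0.9710
  p(Y=1) = 11/16, H(X|Y=1) = 0.4395
H(X|Y) = 0.3125×0.9710 + 0.6875×0.4395 = 0.6056 bits


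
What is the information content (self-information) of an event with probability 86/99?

Information content I(x) = -log₂(p(x))
I = -log₂(86/99) = -log₂(0.8687)
I = 0.2031 bits


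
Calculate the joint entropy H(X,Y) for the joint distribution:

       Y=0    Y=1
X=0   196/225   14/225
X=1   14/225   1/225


H(X,Y) = -Σ p(x,y) log₂ p(x,y)
  p(0,0)=196/225: -0.8711 × log₂(0.8711) = 0.1734
  p(0,1)=14/225: -0.0622 × log₂(0.0622) = 0.2493
  p(1,0)=14/225: -0.0622 × log₂(0.0622) = 0.2493
  p(1,1)=1/225: -0.0044 × log₂(0.0044) = 0.0347
H(X,Y) = 0.7067 bits


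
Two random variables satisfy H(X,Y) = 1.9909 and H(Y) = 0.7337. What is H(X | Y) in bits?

Chain rule: H(X,Y) = H(X|Y) + H(Y)
H(X|Y) = H(X,Y) - H(Y) = 1.9909 - 0.7337 = 1.2572 bits


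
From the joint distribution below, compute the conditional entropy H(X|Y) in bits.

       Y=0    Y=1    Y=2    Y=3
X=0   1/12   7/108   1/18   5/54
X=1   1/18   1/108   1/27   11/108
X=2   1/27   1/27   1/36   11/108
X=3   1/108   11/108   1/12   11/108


H(X|Y) = Σ_y p(y) H(X|Y=y)
  p(Y=0) = 5/27, H(X|Y=0) = 1.7200
  p(Y=1) = 23/108, H(X|Y=1) = 1.6668
  p(Y=2) = 11/54, H(X|Y=2) = 1.8779
  p(Y=3) = 43/108, H(X|Y=3) = 1.9988
H(X|Y) = 0.1852×1.7200 + 0.2130×1.6668 + 0.2037×1.8779 + 0.3981×1.9988 = 1.8518 bits


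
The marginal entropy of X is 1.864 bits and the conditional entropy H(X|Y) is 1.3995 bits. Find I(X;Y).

I(X;Y) = H(X) - H(X|Y)
I(X;Y) = 1.864 - 1.3995 = 0.4645 bits


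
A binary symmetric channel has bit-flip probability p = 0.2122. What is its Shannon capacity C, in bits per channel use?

For BSC with error probability p:
C = 1 - H(p) where H(p) is binary entropy
H(0.2122) = -0.2122 × log₂(0.2122) - 0.7878 × log₂(0.7878)
H(p) = 0.7457
C = 1 - 0.7457 = 0.2543 bits/use


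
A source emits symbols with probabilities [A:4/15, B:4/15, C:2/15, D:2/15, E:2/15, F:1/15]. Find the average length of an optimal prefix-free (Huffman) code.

Huffman tree construction:
Combine smallest probabilities repeatedly
Resulting codes:
  A: 01 (length 2)
  B: 10 (length 2)
  C: 001 (length 3)
  D: 110 (length 3)
  E: 111 (length 3)
  F: 000 (length 3)
Average length = Σ p(s) × length(s) = 2.4667 bits


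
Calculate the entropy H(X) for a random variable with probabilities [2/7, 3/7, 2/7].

H(X) = -Σ p(x) log₂ p(x)
  -2/7 × log₂(2/7) = 0.5164
  -3/7 × log₂(3/7) = 0.5239
  -2/7 × log₂(2/7) = 0.5164
H(X) = 1.5567 bits


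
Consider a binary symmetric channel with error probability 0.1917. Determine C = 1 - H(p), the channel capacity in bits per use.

For BSC with error probability p:
C = 1 - H(p) where H(p) is binary entropy
H(0.1917) = -0.1917 × log₂(0.1917) - 0.8083 × log₂(0.8083)
H(p) = 0.7050
C = 1 - 0.7050 = 0.2950 bits/use


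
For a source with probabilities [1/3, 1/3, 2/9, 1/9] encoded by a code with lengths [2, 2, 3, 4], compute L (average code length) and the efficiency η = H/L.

Average length L = Σ p_i × l_i = 2.4444 bits
Entropy H = 1.8911 bits
Efficiency η = H/L × 100% = 77.36%


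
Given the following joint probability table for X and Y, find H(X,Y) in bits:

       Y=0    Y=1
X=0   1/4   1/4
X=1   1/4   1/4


H(X,Y) = -Σ p(x,y) log₂ p(x,y)
  p(0,0)=1/4: -0.2500 × log₂(0.2500) = 0.5000
  p(0,1)=1/4: -0.2500 × log₂(0.2500) = 0.5000
  p(1,0)=1/4: -0.2500 × log₂(0.2500) = 0.5000
  p(1,1)=1/4: -0.2500 × log₂(0.2500) = 0.5000
H(X,Y) = 2.0000 bits


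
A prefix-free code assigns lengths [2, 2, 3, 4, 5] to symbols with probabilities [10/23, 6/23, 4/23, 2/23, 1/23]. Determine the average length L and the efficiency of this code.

Average length L = Σ p_i × l_i = 2.4783 bits
Entropy H = 1.9701 bits
Efficiency η = H/L × 100% = 79.50%


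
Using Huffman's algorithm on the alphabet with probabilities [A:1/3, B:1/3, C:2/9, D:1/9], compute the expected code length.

Huffman tree construction:
Combine smallest probabilities repeatedly
Resulting codes:
  A: 10 (length 2)
  B: 11 (length 2)
  C: 01 (length 2)
  D: 00 (length 2)
Average length = Σ p(s) × length(s) = 2.0000 bits


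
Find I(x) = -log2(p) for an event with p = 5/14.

Information content I(x) = -log₂(p(x))
I = -log₂(5/14) = -log₂(0.3571)
I = 1.4854 bits


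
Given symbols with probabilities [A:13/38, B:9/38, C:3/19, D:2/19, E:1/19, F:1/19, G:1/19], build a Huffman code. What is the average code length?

Huffman tree construction:
Combine smallest probabilities repeatedly
Resulting codes:
  A: 11 (length 2)
  B: 01 (length 2)
  C: 101 (length 3)
  D: 001 (length 3)
  E: 1000 (length 4)
  F: 1001 (length 4)
  G: 000 (length 3)
Average length = Σ p(s) × length(s) = 2.5263 bits


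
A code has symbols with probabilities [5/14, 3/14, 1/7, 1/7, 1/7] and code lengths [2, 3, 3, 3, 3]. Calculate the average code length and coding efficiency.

Average length L = Σ p_i × l_i = 2.6429 bits
Entropy H = 2.2099 bits
Efficiency η = H/L × 100% = 83.62%


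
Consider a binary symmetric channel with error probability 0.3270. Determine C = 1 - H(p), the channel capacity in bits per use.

For BSC with error probability p:
C = 1 - H(p) where H(p) is binary entropy
H(0.3270) = -0.3270 × log₂(0.3270) - 0.6730 × log₂(0.6730)
H(p) = 0.9118
C = 1 - 0.9118 = 0.0882 bits/use


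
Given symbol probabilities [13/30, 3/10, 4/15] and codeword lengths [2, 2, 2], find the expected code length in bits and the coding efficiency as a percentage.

Average length L = Σ p_i × l_i = 2.0000 bits
Entropy H = 1.5524 bits
Efficiency η = H/L × 100% = 77.62%


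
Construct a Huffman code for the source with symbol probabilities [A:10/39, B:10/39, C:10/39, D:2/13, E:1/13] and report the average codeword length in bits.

Huffman tree construction:
Combine smallest probabilities repeatedly
Resulting codes:
  A: 01 (length 2)
  B: 10 (length 2)
  C: 11 (length 2)
  D: 001 (length 3)
  E: 000 (length 3)
Average length = Σ p(s) × length(s) = 2.2308 bits


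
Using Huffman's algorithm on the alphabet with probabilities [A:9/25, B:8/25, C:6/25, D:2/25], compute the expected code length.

Huffman tree construction:
Combine smallest probabilities repeatedly
Resulting codes:
  A: 0 (length 1)
  B: 10 (length 2)
  C: 111 (length 3)
  D: 110 (length 3)
Average length = Σ p(s) × length(s) = 1.9600 bits


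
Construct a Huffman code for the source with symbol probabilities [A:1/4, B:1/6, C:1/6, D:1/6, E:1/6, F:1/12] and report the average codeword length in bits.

Huffman tree construction:
Combine smallest probabilities repeatedly
Resulting codes:
  A: 01 (length 2)
  B: 101 (length 3)
  C: 110 (length 3)
  D: 111 (length 3)
  E: 00 (length 2)
  F: 100 (length 3)
Average length = Σ p(s) × length(s) = 2.5833 bits


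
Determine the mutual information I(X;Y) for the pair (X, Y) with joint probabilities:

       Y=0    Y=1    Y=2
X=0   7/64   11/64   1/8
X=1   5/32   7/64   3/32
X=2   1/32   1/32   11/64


H(X) = 1.5491, H(Y) = 1.5743, H(X,Y) = 2.9978
I(X;Y) = H(X) + H(Y) - H(X,Y) = 0.1256 bits


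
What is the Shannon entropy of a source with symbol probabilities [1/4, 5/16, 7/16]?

H(X) = -Σ p(x) log₂ p(x)
  -1/4 × log₂(1/4) = 0.5000
  -5/16 × log₂(5/16) = 0.5244
  -7/16 × log₂(7/16) = 0.5218
H(X) = 1.5462 bits


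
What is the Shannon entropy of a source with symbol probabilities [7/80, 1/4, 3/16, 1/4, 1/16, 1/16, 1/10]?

H(X) = -Σ p(x) log₂ p(x)
  -7/80 × log₂(7/80) = 0.3075
  -1/4 × log₂(1/4) = 0.5000
  -3/16 × log₂(3/16) = 0.4528
  -1/4 × log₂(1/4) = 0.5000
  -1/16 × log₂(1/16) = 0.2500
  -1/16 × log₂(1/16) = 0.2500
  -1/10 × log₂(1/10) = 0.3322
H(X) = 2.5925 bits


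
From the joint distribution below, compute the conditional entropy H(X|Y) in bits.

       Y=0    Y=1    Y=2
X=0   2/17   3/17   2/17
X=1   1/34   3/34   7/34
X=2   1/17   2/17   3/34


H(X|Y) = Σ_y p(y) H(X|Y=y)
  p(Y=0) = 7/34, H(X|Y=0) = 1.3788
  p(Y=1) = 13/34, H(X|Y=1) = 1.5262
  p(Y=2) = 7/17, H(X|Y=2) = 1.4926
H(X|Y) = 0.2059×1.3788 + 0.3824×1.5262 + 0.4118×1.4926 = 1.4820 bits


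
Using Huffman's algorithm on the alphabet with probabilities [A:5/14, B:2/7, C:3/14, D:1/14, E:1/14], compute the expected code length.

Huffman tree construction:
Combine smallest probabilities repeatedly
Resulting codes:
  A: 11 (length 2)
  B: 10 (length 2)
  C: 01 (length 2)
  D: 000 (length 3)
  E: 001 (length 3)
Average length = Σ p(s) × length(s) = 2.1429 bits


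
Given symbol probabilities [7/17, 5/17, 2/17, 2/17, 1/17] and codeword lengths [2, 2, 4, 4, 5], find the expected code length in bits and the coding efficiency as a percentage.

Average length L = Σ p_i × l_i = 2.6471 bits
Entropy H = 2.0133 bits
Efficiency η = H/L × 100% = 76.06%


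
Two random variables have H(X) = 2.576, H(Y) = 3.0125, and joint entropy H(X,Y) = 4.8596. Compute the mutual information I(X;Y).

I(X;Y) = H(X) + H(Y) - H(X,Y)
I(X;Y) = 2.576 + 3.0125 - 4.8596 = 0.7289 bits


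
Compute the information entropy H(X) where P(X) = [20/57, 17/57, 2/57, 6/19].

H(X) = -Σ p(x) log₂ p(x)
  -20/57 × log₂(20/57) = 0.5302
  -17/57 × log₂(17/57) = 0.5206
  -2/57 × log₂(2/57) = 0.1696
  -6/19 × log₂(6/19) = 0.5251
H(X) = 1.7455 bits


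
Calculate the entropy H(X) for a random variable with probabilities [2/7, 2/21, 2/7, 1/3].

H(X) = -Σ p(x) log₂ p(x)
  -2/7 × log₂(2/7) = 0.5164
  -2/21 × log₂(2/21) = 0.3231
  -2/7 × log₂(2/7) = 0.5164
  -1/3 × log₂(1/3) = 0.5283
H(X) = 1.8842 bits


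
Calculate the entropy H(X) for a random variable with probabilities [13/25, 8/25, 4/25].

H(X) = -Σ p(x) log₂ p(x)
  -13/25 × log₂(13/25) = 0.4906
  -8/25 × log₂(8/25) = 0.5260
  -4/25 × log₂(4/25) = 0.4230
H(X) = 1.4396 bits


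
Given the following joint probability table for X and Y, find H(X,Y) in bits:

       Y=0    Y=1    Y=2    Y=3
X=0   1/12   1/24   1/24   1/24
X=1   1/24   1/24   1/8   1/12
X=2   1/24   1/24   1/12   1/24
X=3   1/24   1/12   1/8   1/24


H(X,Y) = -Σ p(x,y) log₂ p(x,y)
  p(0,0)=1/12: -0.0833 × log₂(0.0833) = 0.2987
  p(0,1)=1/24: -0.0417 × log₂(0.0417) = 0.1910
  p(0,2)=1/24: -0.0417 × log₂(0.0417) = 0.1910
  p(0,3)=1/24: -0.0417 × log₂(0.0417) = 0.1910
  p(1,0)=1/24: -0.0417 × log₂(0.0417) = 0.1910
  p(1,1)=1/24: -0.0417 × log₂(0.0417) = 0.1910
  p(1,2)=1/8: -0.1250 × log₂(0.1250) = 0.3750
  p(1,3)=1/12: -0.0833 × log₂(0.0833) = 0.2987
  p(2,0)=1/24: -0.0417 × log₂(0.0417) = 0.1910
  p(2,1)=1/24: -0.0417 × log₂(0.0417) = 0.1910
  p(2,2)=1/12: -0.0833 × log₂(0.0833) = 0.2987
  p(2,3)=1/24: -0.0417 × log₂(0.0417) = 0.1910
  p(3,0)=1/24: -0.0417 × log₂(0.0417) = 0.1910
  p(3,1)=1/12: -0.0833 × log₂(0.0833) = 0.2987
  p(3,2)=1/8: -0.1250 × log₂(0.1250) = 0.3750
  p(3,3)=1/24: -0.0417 × log₂(0.0417) = 0.1910
H(X,Y) = 3.8554 bits


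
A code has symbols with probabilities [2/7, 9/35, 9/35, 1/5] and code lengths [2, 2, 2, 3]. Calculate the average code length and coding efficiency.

Average length L = Σ p_i × l_i = 2.2000 bits
Entropy H = 1.9884 bits
Efficiency η = H/L × 100% = 90.38%


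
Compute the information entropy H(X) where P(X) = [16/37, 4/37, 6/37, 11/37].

H(X) = -Σ p(x) log₂ p(x)
  -16/37 × log₂(16/37) = 0.5230
  -4/37 × log₂(4/37) = 0.3470
  -6/37 × log₂(6/37) = 0.4256
  -11/37 × log₂(11/37) = 0.5203
H(X) = 1.8158 bits


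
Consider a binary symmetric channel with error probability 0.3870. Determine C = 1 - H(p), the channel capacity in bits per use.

For BSC with error probability p:
C = 1 - H(p) where H(p) is binary entropy
H(0.3870) = -0.3870 × log₂(0.3870) - 0.6130 × log₂(0.6130)
H(p) = 0.9628
C = 1 - 0.9628 = 0.0372 bits/use


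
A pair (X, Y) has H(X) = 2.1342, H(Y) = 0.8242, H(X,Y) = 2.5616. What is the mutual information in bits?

I(X;Y) = H(X) + H(Y) - H(X,Y)
I(X;Y) = 2.1342 + 0.8242 - 2.5616 = 0.3968 bits


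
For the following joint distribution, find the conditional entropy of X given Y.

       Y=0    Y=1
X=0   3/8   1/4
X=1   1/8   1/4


H(X|Y) = Σ_y p(y) H(X|Y=y)
  p(Y=0) = 1/2, H(X|Y=0) = 0.8113
  p(Y=1) = 1/2, H(X|Y=1) = 1.0000
H(X|Y) = 0.5000×0.8113 + 0.5000×1.0000 = 0.9056 bits


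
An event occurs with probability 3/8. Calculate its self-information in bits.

Information content I(x) = -log₂(p(x))
I = -log₂(3/8) = -log₂(0.3750)
I = 1.4150 bits


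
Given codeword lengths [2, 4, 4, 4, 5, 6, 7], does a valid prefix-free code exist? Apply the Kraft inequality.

Kraft inequality: Σ 2^(-l_i) ≤ 1 for prefix-free code
Calculating: 2^(-2) + 2^(-4) + 2^(-4) + 2^(-4) + 2^(-5) + 2^(-6) + 2^(-7)
= 0.25 + 0.0625 + 0.0625 + 0.0625 + 0.03125 + 0.015625 + 0.0078125
= 0.4922
Since 0.4922 ≤ 1, prefix-free code exists


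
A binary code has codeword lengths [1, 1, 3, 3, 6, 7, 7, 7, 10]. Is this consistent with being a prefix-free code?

Kraft inequality: Σ 2^(-l_i) ≤ 1 for prefix-free code
Calculating: 2^(-1) + 2^(-1) + 2^(-3) + 2^(-3) + 2^(-6) + 2^(-7) + 2^(-7) + 2^(-7) + 2^(-10)
= 0.5 + 0.5 + 0.125 + 0.125 + 0.015625 + 0.0078125 + 0.0078125 + 0.0078125 + 0.0009765625
= 1.2900
Since 1.2900 > 1, prefix-free code does not exist


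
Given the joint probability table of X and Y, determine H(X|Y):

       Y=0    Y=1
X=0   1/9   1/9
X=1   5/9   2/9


H(X|Y) = Σ_y p(y) H(X|Y=y)
  p(Y=0) = 2/3, H(X|Y=0) = 0.6500
  p(Y=1) = 1/3, H(X|Y=1) = 0.9183
H(X|Y) = 0.6667×0.6500 + 0.3333×0.9183 = 0.7394 bits


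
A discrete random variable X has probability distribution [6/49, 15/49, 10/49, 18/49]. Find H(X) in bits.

H(X) = -Σ p(x) log₂ p(x)
  -6/49 × log₂(6/49) = 0.3710
  -15/49 × log₂(15/49) = 0.5228
  -10/49 × log₂(10/49) = 0.4679
  -18/49 × log₂(18/49) = 0.5307
H(X) = 1.8924 bits


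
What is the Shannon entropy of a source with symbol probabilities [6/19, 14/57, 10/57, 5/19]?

H(X) = -Σ p(x) log₂ p(x)
  -6/19 × log₂(6/19) = 0.5251
  -14/57 × log₂(14/57) = 0.4975
  -10/57 × log₂(10/57) = 0.4405
  -5/19 × log₂(5/19) = 0.5068
H(X) = 1.9700 bits


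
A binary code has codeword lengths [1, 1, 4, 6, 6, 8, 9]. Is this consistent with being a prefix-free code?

Kraft inequality: Σ 2^(-l_i) ≤ 1 for prefix-free code
Calculating: 2^(-1) + 2^(-1) + 2^(-4) + 2^(-6) + 2^(-6) + 2^(-8) + 2^(-9)
= 0.5 + 0.5 + 0.0625 + 0.015625 + 0.015625 + 0.00390625 + 0.001953125
= 1.0996
Since 1.0996 > 1, prefix-free code does not exist


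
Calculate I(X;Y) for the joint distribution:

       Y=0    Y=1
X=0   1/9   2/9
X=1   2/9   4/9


H(X) = 0.9183, H(Y) = 0.9183, H(X,Y) = 1.8366
I(X;Y) = H(X) + H(Y) - H(X,Y) = 0.0000 bits


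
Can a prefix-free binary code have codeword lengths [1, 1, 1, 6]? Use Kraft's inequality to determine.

Kraft inequality: Σ 2^(-l_i) ≤ 1 for prefix-free code
Calculating: 2^(-1) + 2^(-1) + 2^(-1) + 2^(-6)
= 0.5 + 0.5 + 0.5 + 0.015625
= 1.5156
Since 1.5156 > 1, prefix-free code does not exist


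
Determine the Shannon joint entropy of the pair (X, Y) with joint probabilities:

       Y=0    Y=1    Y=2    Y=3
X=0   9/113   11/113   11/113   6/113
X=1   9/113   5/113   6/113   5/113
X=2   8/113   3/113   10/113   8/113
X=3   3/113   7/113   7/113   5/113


H(X,Y) = -Σ p(x,y) log₂ p(x,y)
  p(0,0)=9/113: -0.0796 × log₂(0.0796) = 0.2907
  p(0,1)=11/113: -0.0973 × log₂(0.0973) = 0.3272
  p(0,2)=11/113: -0.0973 × log₂(0.0973) = 0.3272
  p(0,3)=6/113: -0.0531 × log₂(0.0531) = 0.2249
  p(1,0)=9/113: -0.0796 × log₂(0.0796) = 0.2907
  p(1,1)=5/113: -0.0442 × log₂(0.0442) = 0.1990
  p(1,2)=6/113: -0.0531 × log₂(0.0531) = 0.2249
  p(1,3)=5/113: -0.0442 × log₂(0.0442) = 0.1990
  p(2,0)=8/113: -0.0708 × log₂(0.0708) = 0.2705
  p(2,1)=3/113: -0.0265 × log₂(0.0265) = 0.1390
  p(2,2)=10/113: -0.0885 × log₂(0.0885) = 0.3096
  p(2,3)=8/113: -0.0708 × log₂(0.0708) = 0.2705
  p(3,0)=3/113: -0.0265 × log₂(0.0265) = 0.1390
  p(3,1)=7/113: -0.0619 × log₂(0.0619) = 0.2486
  p(3,2)=7/113: -0.0619 × log₂(0.0619) = 0.2486
  p(3,3)=5/113: -0.0442 × log₂(0.0442) = 0.1990
H(X,Y) = 3.9083 bits


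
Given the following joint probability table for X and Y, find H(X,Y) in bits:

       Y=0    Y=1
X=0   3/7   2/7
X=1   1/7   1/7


H(X,Y) = -Σ p(x,y) log₂ p(x,y)
  p(0,0)=3/7: -0.4286 × log₂(0.4286) = 0.5239
  p(0,1)=2/7: -0.2857 × log₂(0.2857) = 0.5164
  p(1,0)=1/7: -0.1429 × log₂(0.1429) = 0.4011
  p(1,1)=1/7: -0.1429 × log₂(0.1429) = 0.4011
H(X,Y) = 1.8424 bits


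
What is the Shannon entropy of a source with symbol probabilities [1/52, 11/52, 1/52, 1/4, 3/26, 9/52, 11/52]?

H(X) = -Σ p(x) log₂ p(x)
  -1/52 × log₂(1/52) = 0.1096
  -11/52 × log₂(11/52) = 0.4741
  -1/52 × log₂(1/52) = 0.1096
  -1/4 × log₂(1/4) = 0.5000
  -3/26 × log₂(3/26) = 0.3595
  -9/52 × log₂(9/52) = 0.4380
  -11/52 × log₂(11/52) = 0.4741
H(X) = 2.4648 bits


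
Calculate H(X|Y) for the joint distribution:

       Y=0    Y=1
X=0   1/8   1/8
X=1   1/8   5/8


H(X|Y) = Σ_y p(y) H(X|Y=y)
  p(Y=0) = 1/4, H(X|Y=0) = 1.0000
  p(Y=1) = 3/4, H(X|Y=1) = 0.6500
H(X|Y) = 0.2500×1.0000 + 0.7500×0.6500 = 0.7375 bits


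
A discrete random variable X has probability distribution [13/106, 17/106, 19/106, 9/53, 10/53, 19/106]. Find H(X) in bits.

H(X) = -Σ p(x) log₂ p(x)
  -13/106 × log₂(13/106) = 0.3713
  -17/106 × log₂(17/106) = 0.4235
  -19/106 × log₂(19/106) = 0.4445
  -9/53 × log₂(9/53) = 0.4344
  -10/53 × log₂(10/53) = 0.4540
  -19/106 × log₂(19/106) = 0.4445
H(X) = 2.5722 bits


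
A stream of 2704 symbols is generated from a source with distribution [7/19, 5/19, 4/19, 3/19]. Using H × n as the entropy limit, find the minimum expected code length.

Entropy H = 1.9313 bits/symbol
Minimum bits = H × n = 1.9313 × 2704
= 5222.22 bits


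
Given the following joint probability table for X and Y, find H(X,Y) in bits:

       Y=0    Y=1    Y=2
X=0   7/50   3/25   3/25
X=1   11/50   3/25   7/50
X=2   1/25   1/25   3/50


H(X,Y) = -Σ p(x,y) log₂ p(x,y)
  p(0,0)=7/50: -0.1400 × log₂(0.1400) = 0.3971
  p(0,1)=3/25: -0.1200 × log₂(0.1200) = 0.3671
  p(0,2)=3/25: -0.1200 × log₂(0.1200) = 0.3671
  p(1,0)=11/50: -0.2200 × log₂(0.2200) = 0.4806
  p(1,1)=3/25: -0.1200 × log₂(0.1200) = 0.3671
  p(1,2)=7/50: -0.1400 × log₂(0.1400) = 0.3971
  p(2,0)=1/25: -0.0400 × log₂(0.0400) = 0.1858
  p(2,1)=1/25: -0.0400 × log₂(0.0400) = 0.1858
  p(2,2)=3/50: -0.0600 × log₂(0.0600) = 0.2435
H(X,Y) = 2.9910 bits


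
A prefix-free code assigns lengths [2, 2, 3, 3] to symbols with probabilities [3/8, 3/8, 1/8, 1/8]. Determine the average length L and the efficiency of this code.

Average length L = Σ p_i × l_i = 2.2500 bits
Entropy H = 1.8113 bits
Efficiency η = H/L × 100% = 80.50%


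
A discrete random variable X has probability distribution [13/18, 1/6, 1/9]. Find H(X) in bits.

H(X) = -Σ p(x) log₂ p(x)
  -13/18 × log₂(13/18) = 0.3391
  -1/6 × log₂(1/6) = 0.4308
  -1/9 × log₂(1/9) = 0.3522
H(X) = 1.1221 bits


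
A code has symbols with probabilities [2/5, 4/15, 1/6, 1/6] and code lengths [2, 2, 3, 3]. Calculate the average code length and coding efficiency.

Average length L = Σ p_i × l_i = 2.3333 bits
Entropy H = 1.8989 bits
Efficiency η = H/L × 100% = 81.38%


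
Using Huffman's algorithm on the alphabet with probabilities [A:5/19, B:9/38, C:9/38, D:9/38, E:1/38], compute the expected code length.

Huffman tree construction:
Combine smallest probabilities repeatedly
Resulting codes:
  A: 10 (length 2)
  B: 111 (length 3)
  C: 00 (length 2)
  D: 01 (length 2)
  E: 110 (length 3)
Average length = Σ p(s) × length(s) = 2.2632 bits


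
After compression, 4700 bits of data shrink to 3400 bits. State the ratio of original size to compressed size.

Compression ratio = Original / Compressed
= 4700 / 3400 = 1.38:1


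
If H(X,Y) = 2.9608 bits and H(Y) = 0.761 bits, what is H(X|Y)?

Chain rule: H(X,Y) = H(X|Y) + H(Y)
H(X|Y) = H(X,Y) - H(Y) = 2.9608 - 0.761 = 2.1998 bits


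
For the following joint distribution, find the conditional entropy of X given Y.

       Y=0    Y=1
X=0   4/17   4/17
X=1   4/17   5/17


H(X|Y) = Σ_y p(y) H(X|Y=y)
  p(Y=0) = 8/17, H(X|Y=0) = 1.0000
  p(Y=1) = 9/17, H(X|Y=1) = 0.9911
H(X|Y) = 0.4706×1.0000 + 0.5294×0.9911 = 0.9953 bits


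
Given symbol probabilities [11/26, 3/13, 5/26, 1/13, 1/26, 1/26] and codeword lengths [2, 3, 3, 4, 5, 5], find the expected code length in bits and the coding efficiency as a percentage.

Average length L = Σ p_i × l_i = 2.8077 bits
Entropy H = 2.1169 bits
Efficiency η = H/L × 100% = 75.39%


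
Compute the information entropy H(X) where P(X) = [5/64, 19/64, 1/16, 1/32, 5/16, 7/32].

H(X) = -Σ p(x) log₂ p(x)
  -5/64 × log₂(5/64) = 0.2873
  -19/64 × log₂(19/64) = 0.5201
  -1/16 × log₂(1/16) = 0.2500
  -1/32 × log₂(1/32) = 0.1562
  -5/16 × log₂(5/16) = 0.5244
  -7/32 × log₂(7/32) = 0.4796
H(X) = 2.2178 bits


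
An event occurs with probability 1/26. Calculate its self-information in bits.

Information content I(x) = -log₂(p(x))
I = -log₂(1/26) = -log₂(0.0385)
I = 4.7004 bits


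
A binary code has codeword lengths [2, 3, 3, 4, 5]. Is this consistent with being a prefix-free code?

Kraft inequality: Σ 2^(-l_i) ≤ 1 for prefix-free code
Calculating: 2^(-2) + 2^(-3) + 2^(-3) + 2^(-4) + 2^(-5)
= 0.25 + 0.125 + 0.125 + 0.0625 + 0.03125
= 0.5938
Since 0.5938 ≤ 1, prefix-free code exists


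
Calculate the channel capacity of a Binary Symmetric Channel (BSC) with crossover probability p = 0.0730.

For BSC with error probability p:
C = 1 - H(p) where H(p) is binary entropy
H(0.0730) = -0.0730 × log₂(0.0730) - 0.9270 × log₂(0.9270)
H(p) = 0.3770
C = 1 - 0.3770 = 0.6230 bits/use


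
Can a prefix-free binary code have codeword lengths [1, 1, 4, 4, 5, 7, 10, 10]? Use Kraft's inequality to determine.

Kraft inequality: Σ 2^(-l_i) ≤ 1 for prefix-free code
Calculating: 2^(-1) + 2^(-1) + 2^(-4) + 2^(-4) + 2^(-5) + 2^(-7) + 2^(-10) + 2^(-10)
= 0.5 + 0.5 + 0.0625 + 0.0625 + 0.03125 + 0.0078125 + 0.0009765625 + 0.0009765625
= 1.1660
Since 1.1660 > 1, prefix-free code does not exist


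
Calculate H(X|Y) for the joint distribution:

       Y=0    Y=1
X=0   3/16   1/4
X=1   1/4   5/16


H(X|Y) = Σ_y p(y) H(X|Y=y)
  p(Y=0) = 7/16, H(X|Y=0) = 0.9852
  p(Y=1) = 9/16, H(X|Y=1) = 0.9911
H(X|Y) = 0.4375×0.9852 + 0.5625×0.9911 = 0.9885 bits


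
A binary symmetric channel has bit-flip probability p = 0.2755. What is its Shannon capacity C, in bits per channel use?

For BSC with error probability p:
C = 1 - H(p) where H(p) is binary entropy
H(0.2755) = -0.2755 × log₂(0.2755) - 0.7245 × log₂(0.7245)
H(p) = 0.8492
C = 1 - 0.8492 = 0.1508 bits/use


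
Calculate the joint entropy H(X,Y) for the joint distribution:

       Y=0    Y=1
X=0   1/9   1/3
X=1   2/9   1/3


H(X,Y) = -Σ p(x,y) log₂ p(x,y)
  p(0,0)=1/9: -0.1111 × log₂(0.1111) = 0.3522
  p(0,1)=1/3: -0.3333 × log₂(0.3333) = 0.5283
  p(1,0)=2/9: -0.2222 × log₂(0.2222) = 0.4822
  p(1,1)=1/3: -0.3333 × log₂(0.3333) = 0.5283
H(X,Y) = 1.8911 bits


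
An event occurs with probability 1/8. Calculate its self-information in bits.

Information content I(x) = -log₂(p(x))
I = -log₂(1/8) = -log₂(0.1250)
I = 3.0000 bits


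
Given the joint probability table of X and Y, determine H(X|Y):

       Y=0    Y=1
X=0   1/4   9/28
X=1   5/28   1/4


H(X|Y) = Σ_y p(y) H(X|Y=y)
  p(Y=0) = 3/7, H(X|Y=0) = 0.9799
  p(Y=1) = 4/7, H(X|Y=1) = 0.9887
H(X|Y) = 0.4286×0.9799 + 0.5714×0.9887 = 0.9849 bits


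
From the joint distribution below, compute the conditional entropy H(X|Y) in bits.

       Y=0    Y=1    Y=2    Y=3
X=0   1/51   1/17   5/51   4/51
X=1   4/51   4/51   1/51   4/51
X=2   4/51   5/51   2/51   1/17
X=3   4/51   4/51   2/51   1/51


H(X|Y) = Σ_y p(y) H(X|Y=y)
  p(Y=0) = 13/51, H(X|Y=0) = 1.8543
  p(Y=1) = 16/51, H(X|Y=1) = 1.9772
  p(Y=2) = 10/51, H(X|Y=2) = 1.7610
  p(Y=3) = 4/17, H(X|Y=3) = 1.8554
H(X|Y) = 0.2549×1.8543 + 0.3137×1.9772 + 0.1961×1.7610 + 0.2353×1.8554 = 1.8748 bits
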